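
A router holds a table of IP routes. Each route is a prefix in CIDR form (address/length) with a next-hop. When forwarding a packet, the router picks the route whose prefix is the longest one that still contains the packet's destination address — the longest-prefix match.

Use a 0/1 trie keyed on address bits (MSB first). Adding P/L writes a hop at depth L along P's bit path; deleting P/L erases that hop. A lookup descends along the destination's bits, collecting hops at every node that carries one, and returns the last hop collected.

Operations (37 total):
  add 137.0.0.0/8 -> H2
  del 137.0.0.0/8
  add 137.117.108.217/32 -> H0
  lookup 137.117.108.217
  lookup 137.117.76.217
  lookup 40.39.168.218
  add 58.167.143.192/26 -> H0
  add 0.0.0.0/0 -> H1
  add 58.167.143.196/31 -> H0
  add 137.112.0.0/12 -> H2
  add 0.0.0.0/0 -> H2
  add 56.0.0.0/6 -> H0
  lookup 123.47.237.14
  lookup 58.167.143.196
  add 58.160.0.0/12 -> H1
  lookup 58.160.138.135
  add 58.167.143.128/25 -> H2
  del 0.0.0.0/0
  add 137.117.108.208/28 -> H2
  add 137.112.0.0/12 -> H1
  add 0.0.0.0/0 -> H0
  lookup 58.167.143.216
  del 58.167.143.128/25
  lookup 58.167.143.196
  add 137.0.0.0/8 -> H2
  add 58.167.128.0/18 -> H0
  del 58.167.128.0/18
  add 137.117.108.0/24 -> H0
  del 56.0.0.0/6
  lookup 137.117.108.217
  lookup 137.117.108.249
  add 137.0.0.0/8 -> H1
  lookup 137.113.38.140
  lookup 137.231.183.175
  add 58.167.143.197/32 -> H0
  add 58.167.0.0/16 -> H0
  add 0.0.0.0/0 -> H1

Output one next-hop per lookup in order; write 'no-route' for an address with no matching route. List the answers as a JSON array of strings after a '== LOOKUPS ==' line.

Apply in order:
  + 137.0.0.0/8 (H2) depth=8
  - 137.0.0.0/8 clear@8
  + 137.117.108.217/32 (H0) depth=32
  lookup 137.117.108.217: bits 10001001011101010110110011011001 walk d0:-→d1:-→d2:-→d3:-→d4:-→d5:-→d6:-→d7:-→d8:-→d9:-→d10:-→d11:-→d12:-→d13:-→d14:-→d15:-→d16:-→d17:-→d18:-→d19:-→d20:-→d21:-→d22:-→d23:-→d24:-→d25:-→d26:-→d27:-→d28:-→d29:-→d30:-→d31:-→d32:H0 -> H0
  lookup 137.117.76.217: bits 100010010111010101 walk d0:-→d1:-→d2:-→d3:-→d4:-→d5:-→d6:-→d7:-→d8:-→d9:-→d10:-→d11:-→d12:-→d13:-→d14:-→d15:-→d16:-→d17:-→d18:- -> no-route
  lookup 40.39.168.218: bits ε walk d0:- -> no-route
  + 58.167.143.192/26 (H0) depth=26
  + 0.0.0.0/0 (H1) depth=0
  + 58.167.143.196/31 (H0) depth=31
  + 137.112.0.0/12 (H2) depth=12
  + 0.0.0.0/0 (H2) depth=0
  + 56.0.0.0/6 (H0) depth=6
  lookup 123.47.237.14: bits 0 walk d0:H2→d1:- -> H2
  lookup 58.167.143.196: bits 0011101010100111100011111100010 walk d0:H2→d1:-→d2:-→d3:-→d4:-→d5:-→d6:H0→d7:-→d8:-→d9:-→d10:-→d11:-→d12:-→d13:-→d14:-→d15:-→d16:-→d17:-→d18:-→d19:-→d20:-→d21:-→d22:-→d23:-→d24:-→d25:-→d26:H0→d27:-→d28:-→d29:-→d30:-→d31:H0 -> H0
  + 58.160.0.0/12 (H1) depth=12
  lookup 58.160.138.135: bits 0011101010100 walk d0:H2→d1:-→d2:-→d3:-→d4:-→d5:-→d6:H0→d7:-→d8:-→d9:-→d10:-→d11:-→d12:H1→d13:- -> H1
  + 58.167.143.128/25 (H2) depth=25
  - 0.0.0.0/0 clear@0
  + 137.117.108.208/28 (H2) depth=28
  + 137.112.0.0/12 (H1) depth=12
  + 0.0.0.0/0 (H0) depth=0
  lookup 58.167.143.216: bits 001110101010011110001111110 walk d0:H0→d1:-→d2:-→d3:-→d4:-→d5:-→d6:H0→d7:-→d8:-→d9:-→d10:-→d11:-→d12:H1→d13:-→d14:-→d15:-→d16:-→d17:-→d18:-→d19:-→d20:-→d21:-→d22:-→d23:-→d24:-→d25:H2→d26:H0→d27:- -> H0
  - 58.167.143.128/25 clear@25
  lookup 58.167.143.196: bits 0011101010100111100011111100010 walk d0:H0→d1:-→d2:-→d3:-→d4:-→d5:-→d6:H0→d7:-→d8:-→d9:-→d10:-→d11:-→d12:H1→d13:-→d14:-→d15:-→d16:-→d17:-→d18:-→d19:-→d20:-→d21:-→d22:-→d23:-→d24:-→d25:-→d26:H0→d27:-→d28:-→d29:-→d30:-→d31:H0 -> H0
  + 137.0.0.0/8 (H2) depth=8
  + 58.167.128.0/18 (H0) depth=18
  - 58.167.128.0/18 clear@18
  + 137.117.108.0/24 (H0) depth=24
  - 56.0.0.0/6 clear@6
  lookup 137.117.108.217: bits 10001001011101010110110011011001 walk d0:H0→d1:-→d2:-→d3:-→d4:-→d5:-→d6:-→d7:-→d8:H2→d9:-→d10:-→d11:-→d12:H1→d13:-→d14:-→d15:-→d16:-→d17:-→d18:-→d19:-→d20:-→d21:-→d22:-→d23:-→d24:H0→d25:-→d26:-→d27:-→d28:H2→d29:-→d30:-→d31:-→d32:H0 -> H0
  lookup 137.117.108.249: bits 10001001011101010110110011 walk d0:H0→d1:-→d2:-→d3:-→d4:-→d5:-→d6:-→d7:-→d8:H2→d9:-→d10:-→d11:-→d12:H1→d13:-→d14:-→d15:-→d16:-→d17:-→d18:-→d19:-→d20:-→d21:-→d22:-→d23:-→d24:H0→d25:-→d26:- -> H0
  + 137.0.0.0/8 (H1) depth=8
  lookup 137.113.38.140: bits 1000100101110 walk d0:H0→d1:-→d2:-→d3:-→d4:-→d5:-→d6:-→d7:-→d8:H1→d9:-→d10:-→d11:-→d12:H1→d13:- -> H1
  lookup 137.231.183.175: bits 10001001 walk d0:H0→d1:-→d2:-→d3:-→d4:-→d5:-→d6:-→d7:-→d8:H1 -> H1
  + 58.167.143.197/32 (H0) depth=32
  + 58.167.0.0/16 (H0) depth=16
  + 0.0.0.0/0 (H1) depth=0

== LOOKUPS ==
["H0","no-route","no-route","H2","H0","H1","H0","H0","H0","H0","H1","H1"]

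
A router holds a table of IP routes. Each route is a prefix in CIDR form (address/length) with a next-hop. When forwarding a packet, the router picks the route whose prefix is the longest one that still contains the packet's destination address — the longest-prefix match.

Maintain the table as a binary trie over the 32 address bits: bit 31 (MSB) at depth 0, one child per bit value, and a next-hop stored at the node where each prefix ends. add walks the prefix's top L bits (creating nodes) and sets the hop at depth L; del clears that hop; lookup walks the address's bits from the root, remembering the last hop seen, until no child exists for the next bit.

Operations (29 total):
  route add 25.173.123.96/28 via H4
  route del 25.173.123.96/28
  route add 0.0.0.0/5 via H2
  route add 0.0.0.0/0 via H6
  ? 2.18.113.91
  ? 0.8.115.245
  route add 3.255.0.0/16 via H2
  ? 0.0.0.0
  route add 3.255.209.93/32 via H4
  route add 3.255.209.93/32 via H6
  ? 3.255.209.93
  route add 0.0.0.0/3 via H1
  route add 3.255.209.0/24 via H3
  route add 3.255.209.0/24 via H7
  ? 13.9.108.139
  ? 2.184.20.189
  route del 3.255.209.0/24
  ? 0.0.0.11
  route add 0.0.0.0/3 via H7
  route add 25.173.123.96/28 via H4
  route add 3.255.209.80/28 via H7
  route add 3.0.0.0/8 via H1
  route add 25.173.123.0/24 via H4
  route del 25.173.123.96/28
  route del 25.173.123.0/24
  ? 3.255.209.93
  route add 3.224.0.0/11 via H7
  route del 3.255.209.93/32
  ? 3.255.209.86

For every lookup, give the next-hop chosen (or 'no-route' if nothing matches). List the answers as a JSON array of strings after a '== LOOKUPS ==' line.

Process each operation:
  add 25.173.123.96/28 -> H4 at depth 28
  - 25.173.123.96/28 clear@28
  add 0.0.0.0/5 -> H2 at depth 5
  add 0.0.0.0/0 -> H6 at depth 0
  ? 2.18.113.91  path d0:H6→d1:-→d2:-→d3:-→d4:-→d5:H2  best=H2
  ? 0.8.115.245  path d0:H6→d1:-→d2:-→d3:-→d4:-→d5:H2  best=H2
  add 3.255.0.0/16 -> H2 at depth 16
  ? 0.0.0.0  path d0:H6→d1:-→d2:-→d3:-→d4:-→d5:H2→d6:-  best=H2
  add 3.255.209.93/32 -> H4 at depth 32
  add 3.255.209.93/32 -> H6 at depth 32
  ? 3.255.209.93  path d0:H6→d1:-→d2:-→d3:-→d4:-→d5:H2→d6:-→d7:-→d8:-→d9:-→d10:-→d11:-→d12:-→d13:-→d14:-→d15:-→d16:H2→d17:-→d18:-→d19:-→d20:-→d21:-→d22:-→d23:-→d24:-→d25:-→d26:-→d27:-→d28:-→d29:-→d30:-→d31:-→d32:H6  best=H6
  add 0.0.0.0/3 -> H1 at depth 3
  add 3.255.209.0/24 -> H3 at depth 24
  add 3.255.209.0/24 -> H7 at depth 24
  ? 13.9.108.139  path d0:H6→d1:-→d2:-→d3:H1→d4:-  best=H1
  ? 2.184.20.189  path d0:H6→d1:-→d2:-→d3:H1→d4:-→d5:H2→d6:-→d7:-  best=H2
  - 3.255.209.0/24 clear@24
  ? 0.0.0.11  path d0:H6→d1:-→d2:-→d3:H1→d4:-→d5:H2→d6:-  best=H2
  add 0.0.0.0/3 -> H7 at depth 3
  add 25.173.123.96/28 -> H4 at depth 28
  add 3.255.209.80/28 -> H7 at depth 28
  add 3.0.0.0/8 -> H1 at depth 8
  add 25.173.123.0/24 -> H4 at depth 24
  - 25.173.123.96/28 clear@28
  - 25.173.123.0/24 clear@24
  ? 3.255.209.93  path d0:H6→d1:-→d2:-→d3:H7→d4:-→d5:H2→d6:-→d7:-→d8:H1→d9:-→d10:-→d11:-→d12:-→d13:-→d14:-→d15:-→d16:H2→d17:-→d18:-→d19:-→d20:-→d21:-→d22:-→d23:-→d24:-→d25:-→d26:-→d27:-→d28:H7→d29:-→d30:-→d31:-→d32:H6  best=H6
  add 3.224.0.0/11 -> H7 at depth 11
  - 3.255.209.93/32 clear@32
  ? 3.255.209.86  path d0:H6→d1:-→d2:-→d3:H7→d4:-→d5:H2→d6:-→d7:-→d8:H1→d9:-→d10:-→d11:H7→d12:-→d13:-→d14:-→d15:-→d16:H2→d17:-→d18:-→d19:-→d20:-→d21:-→d22:-→d23:-→d24:-→d25:-→d26:-→d27:-→d28:H7  best=H7

== LOOKUPS ==
["H2","H2","H2","H6","H1","H2","H2","H6","H7"]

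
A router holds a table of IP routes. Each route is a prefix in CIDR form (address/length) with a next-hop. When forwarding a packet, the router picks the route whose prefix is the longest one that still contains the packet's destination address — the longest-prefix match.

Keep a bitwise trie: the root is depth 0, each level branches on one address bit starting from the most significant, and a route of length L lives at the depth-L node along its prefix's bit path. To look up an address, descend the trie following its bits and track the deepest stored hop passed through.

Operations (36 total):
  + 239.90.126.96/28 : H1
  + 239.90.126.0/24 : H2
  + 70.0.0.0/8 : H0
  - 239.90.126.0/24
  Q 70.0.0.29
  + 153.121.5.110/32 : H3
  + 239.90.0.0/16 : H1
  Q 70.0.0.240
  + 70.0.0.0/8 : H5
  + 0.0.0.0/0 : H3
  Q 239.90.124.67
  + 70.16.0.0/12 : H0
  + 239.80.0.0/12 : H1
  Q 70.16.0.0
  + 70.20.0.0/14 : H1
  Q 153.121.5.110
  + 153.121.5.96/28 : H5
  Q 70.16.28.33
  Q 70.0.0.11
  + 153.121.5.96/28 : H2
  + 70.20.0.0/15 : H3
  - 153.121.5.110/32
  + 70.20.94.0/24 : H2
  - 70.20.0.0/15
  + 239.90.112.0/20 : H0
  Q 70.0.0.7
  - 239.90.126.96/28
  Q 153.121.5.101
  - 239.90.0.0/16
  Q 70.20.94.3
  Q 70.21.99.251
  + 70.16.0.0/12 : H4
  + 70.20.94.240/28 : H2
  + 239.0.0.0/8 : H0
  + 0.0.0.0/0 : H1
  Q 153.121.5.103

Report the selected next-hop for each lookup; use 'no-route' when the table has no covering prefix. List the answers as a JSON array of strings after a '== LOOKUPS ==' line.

Trace:
  add 239.90.126.96/28 -> H1 at depth 28
  add 239.90.126.0/24 -> H2 at depth 24
  add 70.0.0.0/8 -> H0 at depth 8
  - 239.90.126.0/24 clear@24
  ? 70.0.0.29  path d0:-→d1:-→d2:-→d3:-→d4:-→d5:-→d6:-→d7:-→d8:H0  best=H0
  add 153.121.5.110/32 -> H3 at depth 32
  add 239.90.0.0/16 -> H1 at depth 16
  ? 70.0.0.240  path d0:-→d1:-→d2:-→d3:-→d4:-→d5:-→d6:-→d7:-→d8:H0  best=H0
  add 70.0.0.0/8 -> H5 at depth 8
  add 0.0.0.0/0 -> H3 at depth 0
  ? 239.90.124.67  path d0:H3→d1:-→d2:-→d3:-→d4:-→d5:-→d6:-→d7:-→d8:-→d9:-→d10:-→d11:-→d12:-→d13:-→d14:-→d15:-→d16:H1→d17:-→d18:-→d19:-→d20:-→d21:-→d22:-  best=H1
  add 70.16.0.0/12 -> H0 at depth 12
  add 239.80.0.0/12 -> H1 at depth 12
  ? 70.16.0.0  path d0:H3→d1:-→d2:-→d3:-→d4:-→d5:-→d6:-→d7:-→d8:H5→d9:-→d10:-→d11:-→d12:H0  best=H0
  add 70.20.0.0/14 -> H1 at depth 14
  ? 153.121.5.110  path d0:H3→d1:-→d2:-→d3:-→d4:-→d5:-→d6:-→d7:-→d8:-→d9:-→d10:-→d11:-→d12:-→d13:-→d14:-→d15:-→d16:-→d17:-→d18:-→d19:-→d20:-→d21:-→d22:-→d23:-→d24:-→d25:-→d26:-→d27:-→d28:-→d29:-→d30:-→d31:-→d32:H3  best=H3
  add 153.121.5.96/28 -> H5 at depth 28
  ? 70.16.28.33  path d0:H3→d1:-→d2:-→d3:-→d4:-→d5:-→d6:-→d7:-→d8:H5→d9:-→d10:-→d11:-→d12:H0→d13:-  best=H0
  ? 70.0.0.11  path d0:H3→d1:-→d2:-→d3:-→d4:-→d5:-→d6:-→d7:-→d8:H5→d9:-→d10:-→d11:-  best=H5
  add 153.121.5.96/28 -> H2 at depth 28
  add 70.20.0.0/15 -> H3 at depth 15
  - 153.121.5.110/32 clear@32
  add 70.20.94.0/24 -> H2 at depth 24
  - 70.20.0.0/15 clear@15
  add 239.90.112.0/20 -> H0 at depth 20
  ? 70.0.0.7  path d0:H3→d1:-→d2:-→d3:-→d4:-→d5:-→d6:-→d7:-→d8:H5→d9:-→d10:-→d11:-  best=H5
  - 239.90.126.96/28 clear@28
  ? 153.121.5.101  path d0:H3→d1:-→d2:-→d3:-→d4:-→d5:-→d6:-→d7:-→d8:-→d9:-→d10:-→d11:-→d12:-→d13:-→d14:-→d15:-→d16:-→d17:-→d18:-→d19:-→d20:-→d21:-→d22:-→d23:-→d24:-→d25:-→d26:-→d27:-→d28:H2  best=H2
  - 239.90.0.0/16 clear@16
  ? 70.20.94.3  path d0:H3→d1:-→d2:-→d3:-→d4:-→d5:-→d6:-→d7:-→d8:H5→d9:-→d10:-→d11:-→d12:H0→d13:-→d14:H1→d15:-→d16:-→d17:-→d18:-→d19:-→d20:-→d21:-→d22:-→d23:-→d24:H2  best=H2
  ? 70.21.99.251  path d0:H3→d1:-→d2:-→d3:-→d4:-→d5:-→d6:-→d7:-→d8:H5→d9:-→d10:-→d11:-→d12:H0→d13:-→d14:H1→d15:-  best=H1
  add 70.16.0.0/12 -> H4 at depth 12
  add 70.20.94.240/28 -> H2 at depth 28
  add 239.0.0.0/8 -> H0 at depth 8
  add 0.0.0.0/0 -> H1 at depth 0
  ? 153.121.5.103  path d0:H1→d1:-→d2:-→d3:-→d4:-→d5:-→d6:-→d7:-→d8:-→d9:-→d10:-→d11:-→d12:-→d13:-→d14:-→d15:-→d16:-→d17:-→d18:-→d19:-→d20:-→d21:-→d22:-→d23:-→d24:-→d25:-→d26:-→d27:-→d28:H2  best=H2

== LOOKUPS ==
["H0","H0","H1","H0","H3","H0","H5","H5","H2","H2","H1","H2"]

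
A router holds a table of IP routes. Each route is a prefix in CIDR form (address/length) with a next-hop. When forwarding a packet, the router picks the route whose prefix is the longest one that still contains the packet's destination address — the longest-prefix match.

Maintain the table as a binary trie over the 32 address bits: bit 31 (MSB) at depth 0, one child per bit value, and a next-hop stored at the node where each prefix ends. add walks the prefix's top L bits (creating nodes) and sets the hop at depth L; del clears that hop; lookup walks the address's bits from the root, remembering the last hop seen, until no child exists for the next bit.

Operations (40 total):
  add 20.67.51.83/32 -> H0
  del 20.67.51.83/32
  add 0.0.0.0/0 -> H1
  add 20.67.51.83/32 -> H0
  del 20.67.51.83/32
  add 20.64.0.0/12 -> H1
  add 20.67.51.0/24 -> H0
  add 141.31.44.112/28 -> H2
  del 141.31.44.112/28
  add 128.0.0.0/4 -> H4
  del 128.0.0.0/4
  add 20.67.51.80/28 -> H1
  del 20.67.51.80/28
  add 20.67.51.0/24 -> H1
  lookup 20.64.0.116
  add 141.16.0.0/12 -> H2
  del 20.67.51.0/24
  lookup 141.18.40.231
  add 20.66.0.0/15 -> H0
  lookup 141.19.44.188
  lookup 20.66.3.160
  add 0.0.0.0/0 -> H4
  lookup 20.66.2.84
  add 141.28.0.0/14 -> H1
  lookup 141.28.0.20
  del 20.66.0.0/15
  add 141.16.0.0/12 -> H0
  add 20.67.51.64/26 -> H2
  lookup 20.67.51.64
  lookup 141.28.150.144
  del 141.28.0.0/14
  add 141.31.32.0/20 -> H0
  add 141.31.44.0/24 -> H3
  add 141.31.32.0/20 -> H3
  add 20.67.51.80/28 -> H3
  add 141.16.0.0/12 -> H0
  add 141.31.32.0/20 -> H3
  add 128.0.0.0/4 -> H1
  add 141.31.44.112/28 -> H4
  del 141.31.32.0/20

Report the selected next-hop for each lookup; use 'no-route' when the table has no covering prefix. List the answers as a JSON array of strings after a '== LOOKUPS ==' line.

Apply in order:
  add 20.67.51.83/32 -> H0 at depth 32
  - 20.67.51.83/32 clear@32
  add 0.0.0.0/0 -> H1 at depth 0
  add 20.67.51.83/32 -> H0 at depth 32
  - 20.67.51.83/32 clear@32
  add 20.64.0.0/12 -> H1 at depth 12
  add 20.67.51.0/24 -> H0 at depth 24
  add 141.31.44.112/28 -> H2 at depth 28
  - 141.31.44.112/28 clear@28
  add 128.0.0.0/4 -> H4 at depth 4
  - 128.0.0.0/4 clear@4
  add 20.67.51.80/28 -> H1 at depth 28
  - 20.67.51.80/28 clear@28
  add 20.67.51.0/24 -> H1 at depth 24
  Q 20.64.0.116: descend 00010100010000 ; hops seen [H1,H1] ; pick H1
  add 141.16.0.0/12 -> H2 at depth 12
  - 20.67.51.0/24 clear@24
  Q 141.18.40.231: descend 100011010001 ; hops seen [H1,H2] ; pick H2
  add 20.66.0.0/15 -> H0 at depth 15
  Q 141.19.44.188: descend 100011010001 ; hops seen [H1,H2] ; pick H2
  Q 20.66.3.160: descend 000101000100001 ; hops seen [H1,H1,H0] ; pick H0
  add 0.0.0.0/0 -> H4 at depth 0
  Q 20.66.2.84: descend 000101000100001 ; hops seen [H4,H1,H0] ; pick H0
  add 141.28.0.0/14 -> H1 at depth 14
  Q 141.28.0.20: descend 10001101000111 ; hops seen [H4,H2,H1] ; pick H1
  - 20.66.0.0/15 clear@15
  add 141.16.0.0/12 -> H0 at depth 12
  add 20.67.51.64/26 -> H2 at depth 26
  Q 20.67.51.64: descend 000101000100001100110011010 ; hops seen [H4,H1,H2] ; pick H2
  Q 141.28.150.144: descend 10001101000111 ; hops seen [H4,H0,H1] ; pick H1
  - 141.28.0.0/14 clear@14
  add 141.31.32.0/20 -> H0 at depth 20
  add 141.31.44.0/24 -> H3 at depth 24
  add 141.31.32.0/20 -> H3 at depth 20
  add 20.67.51.80/28 -> H3 at depth 28
  add 141.16.0.0/12 -> H0 at depth 12
  add 141.31.32.0/20 -> H3 at depth 20
  add 128.0.0.0/4 -> H1 at depth 4
  add 141.31.44.112/28 -> H4 at depth 28
  - 141.31.32.0/20 clear@20

== LOOKUPS ==
["H1","H2","H2","H0","H0","H1","H2","H1"]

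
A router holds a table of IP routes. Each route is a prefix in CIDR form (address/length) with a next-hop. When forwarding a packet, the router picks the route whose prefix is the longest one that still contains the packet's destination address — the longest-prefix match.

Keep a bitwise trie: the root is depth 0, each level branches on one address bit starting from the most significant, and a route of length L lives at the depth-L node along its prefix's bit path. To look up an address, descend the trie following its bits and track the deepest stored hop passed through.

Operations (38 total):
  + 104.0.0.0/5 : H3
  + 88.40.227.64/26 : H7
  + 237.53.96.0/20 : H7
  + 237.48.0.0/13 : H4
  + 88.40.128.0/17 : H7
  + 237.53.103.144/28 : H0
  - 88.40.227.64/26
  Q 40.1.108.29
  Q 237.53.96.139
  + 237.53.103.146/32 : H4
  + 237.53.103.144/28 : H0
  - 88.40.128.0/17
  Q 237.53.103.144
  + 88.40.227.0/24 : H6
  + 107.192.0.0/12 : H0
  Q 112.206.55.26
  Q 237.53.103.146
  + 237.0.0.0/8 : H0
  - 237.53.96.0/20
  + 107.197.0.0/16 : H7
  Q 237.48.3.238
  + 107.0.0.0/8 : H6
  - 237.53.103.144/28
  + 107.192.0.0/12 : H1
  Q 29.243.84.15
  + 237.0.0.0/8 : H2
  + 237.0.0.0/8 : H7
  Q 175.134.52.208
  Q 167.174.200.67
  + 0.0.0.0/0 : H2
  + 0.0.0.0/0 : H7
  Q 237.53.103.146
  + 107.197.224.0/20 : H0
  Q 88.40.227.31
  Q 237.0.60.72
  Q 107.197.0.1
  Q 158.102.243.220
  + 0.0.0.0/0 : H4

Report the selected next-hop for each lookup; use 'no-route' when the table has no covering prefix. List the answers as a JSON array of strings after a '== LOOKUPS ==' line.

Trace:
  add 104.0.0.0/5 -> H3 at depth 5
  add 88.40.227.64/26 -> H7 at depth 26
  add 237.53.96.0/20 -> H7 at depth 20
  add 237.48.0.0/13 -> H4 at depth 13
  add 88.40.128.0/17 -> H7 at depth 17
  add 237.53.103.144/28 -> H0 at depth 28
  - 88.40.227.64/26 clear@26
  lookup 40.1.108.29: bits 0 walk d0:-→d1:- -> no-route
  lookup 237.53.96.139: bits 111011010011010101100 walk d0:-→d1:-→d2:-→d3:-→d4:-→d5:-→d6:-→d7:-→d8:-→d9:-→d10:-→d11:-→d12:-→d13:H4→d14:-→d15:-→d16:-→d17:-→d18:-→d19:-→d20:H7→d21:- -> H7
  add 237.53.103.146/32 -> H4 at depth 32
  add 237.53.103.144/28 -> H0 at depth 28
  - 88.40.128.0/17 clear@17
  lookup 237.53.103.144: bits 111011010011010101100111100100 walk d0:-→d1:-→d2:-→d3:-→d4:-→d5:-→d6:-→d7:-→d8:-→d9:-→d10:-→d11:-→d12:-→d13:H4→d14:-→d15:-→d16:-→d17:-→d18:-→d19:-→d20:H7→d21:-→d22:-→d23:-→d24:-→d25:-→d26:-→d27:-→d28:H0→d29:-→d30:- -> H0
  add 88.40.227.0/24 -> H6 at depth 24
  add 107.192.0.0/12 -> H0 at depth 12
  lookup 112.206.55.26: bits 011 walk d0:-→d1:-→d2:-→d3:- -> no-route
  lookup 237.53.103.146: bits 11101101001101010110011110010010 walk d0:-→d1:-→d2:-→d3:-→d4:-→d5:-→d6:-→d7:-→d8:-→d9:-→d10:-→d11:-→d12:-→d13:H4→d14:-→d15:-→d16:-→d17:-→d18:-→d19:-→d20:H7→d21:-→d22:-→d23:-→d24:-→d25:-→d26:-→d27:-→d28:H0→d29:-→d30:-→d31:-→d32:H4 -> H4
  add 237.0.0.0/8 -> H0 at depth 8
  - 237.53.96.0/20 clear@20
  add 107.197.0.0/16 -> H7 at depth 16
  lookup 237.48.3.238: bits 1110110100110 walk d0:-→d1:-→d2:-→d3:-→d4:-→d5:-→d6:-→d7:-→d8:H0→d9:-→d10:-→d11:-→d12:-→d13:H4 -> H4
  add 107.0.0.0/8 -> H6 at depth 8
  - 237.53.103.144/28 clear@28
  add 107.192.0.0/12 -> H1 at depth 12
  lookup 29.243.84.15: bits 0 walk d0:-→d1:- -> no-route
  add 237.0.0.0/8 -> H2 at depth 8
  add 237.0.0.0/8 -> H7 at depth 8
  lookup 175.134.52.208: bits 1 walk d0:-→d1:- -> no-route
  lookup 167.174.200.67: bits 1 walk d0:-→d1:- -> no-route
  add 0.0.0.0/0 -> H2 at depth 0
  add 0.0.0.0/0 -> H7 at depth 0
  lookup 237.53.103.146: bits 11101101001101010110011110010010 walk d0:H7→d1:-→d2:-→d3:-→d4:-→d5:-→d6:-→d7:-→d8:H7→d9:-→d10:-→d11:-→d12:-→d13:H4→d14:-→d15:-→d16:-→d17:-→d18:-→d19:-→d20:-→d21:-→d22:-→d23:-→d24:-→d25:-→d26:-→d27:-→d28:-→d29:-→d30:-→d31:-→d32:H4 -> H4
  add 107.197.224.0/20 -> H0 at depth 20
  lookup 88.40.227.31: bits 0101100000101000111000110 walk d0:H7→d1:-→d2:-→d3:-→d4:-→d5:-→d6:-→d7:-→d8:-→d9:-→d10:-→d11:-→d12:-→d13:-→d14:-→d15:-→d16:-→d17:-→d18:-→d19:-→d20:-→d21:-→d22:-→d23:-→d24:H6→d25:- -> H6
  lookup 237.0.60.72: bits 1110110100 walk d0:H7→d1:-→d2:-→d3:-→d4:-→d5:-→d6:-→d7:-→d8:H7→d9:-→d10:- -> H7
  lookup 107.197.0.1: bits 0110101111000101 walk d0:H7→d1:-→d2:-→d3:-→d4:-→d5:H3→d6:-→d7:-→d8:H6→d9:-→d10:-→d11:-→d12:H1→d13:-→d14:-→d15:-→d16:H7 -> H7
  lookup 158.102.243.220: bits 1 walk d0:H7→d1:- -> H7
  add 0.0.0.0/0 -> H4 at depth 0

== LOOKUPS ==
["no-route","H7","H0","no-route","H4","H4","no-route","no-route","no-route","H4","H6","H7","H7","H7"]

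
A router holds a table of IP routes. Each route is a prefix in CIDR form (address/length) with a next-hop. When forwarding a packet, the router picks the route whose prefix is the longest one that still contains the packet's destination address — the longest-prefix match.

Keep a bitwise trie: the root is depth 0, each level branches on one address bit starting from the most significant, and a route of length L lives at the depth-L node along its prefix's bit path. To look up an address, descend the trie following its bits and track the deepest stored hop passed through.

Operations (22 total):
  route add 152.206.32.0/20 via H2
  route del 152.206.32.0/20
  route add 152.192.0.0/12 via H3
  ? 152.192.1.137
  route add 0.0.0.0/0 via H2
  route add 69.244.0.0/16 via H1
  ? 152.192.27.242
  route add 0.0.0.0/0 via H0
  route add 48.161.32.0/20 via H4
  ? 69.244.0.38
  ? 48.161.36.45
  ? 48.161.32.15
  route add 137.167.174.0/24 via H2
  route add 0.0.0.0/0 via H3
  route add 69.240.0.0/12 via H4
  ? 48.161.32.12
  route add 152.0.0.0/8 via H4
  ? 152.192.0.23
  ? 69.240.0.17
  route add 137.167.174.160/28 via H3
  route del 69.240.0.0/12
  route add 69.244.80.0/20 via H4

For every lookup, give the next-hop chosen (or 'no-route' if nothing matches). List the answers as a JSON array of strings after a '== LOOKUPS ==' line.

Process each operation:
  add 152.206.32.0/20 -> H2 at depth 20
  del 152.206.32.0/20 (clear depth 20)
  add 152.192.0.0/12 -> H3 at depth 12
  Q 152.192.1.137: descend 100110001100 ; hops seen [H3] ; pick H3
  add 0.0.0.0/0 -> H2 at depth 0
  add 69.244.0.0/16 -> H1 at depth 16
  Q 152.192.27.242: descend 100110001100 ; hops seen [H2,H3] ; pick H3
  add 0.0.0.0/0 -> H0 at depth 0
  add 48.161.32.0/20 -> H4 at depth 20
  Q 69.244.0.38: descend 0100010111110100 ; hops seen [H0,H1] ; pick H1
  Q 48.161.36.45: descend 00110000101000010010 ; hops seen [H0,H4] ; pick H4
  Q 48.161.32.15: descend 00110000101000010010 ; hops seen [H0,H4] ; pick H4
  add 137.167.174.0/24 -> H2 at depth 24
  add 0.0.0.0/0 -> H3 at depth 0
  add 69.240.0.0/12 -> H4 at depth 12
  Q 48.161.32.12: descend 00110000101000010010 ; hops seen [H3,H4] ; pick H4
  add 152.0.0.0/8 -> H4 at depth 8
  Q 152.192.0.23: descend 100110001100 ; hops seen [H3,H4,H3] ; pick H3
  Q 69.240.0.17: descend 0100010111110 ; hops seen [H3,H4] ; pick H4
  add 137.167.174.160/28 -> H3 at depth 28
  del 69.240.0.0/12 (clear depth 12)
  add 69.244.80.0/20 -> H4 at depth 20

== LOOKUPS ==
["H3","H3","H1","H4","H4","H4","H3","H4"]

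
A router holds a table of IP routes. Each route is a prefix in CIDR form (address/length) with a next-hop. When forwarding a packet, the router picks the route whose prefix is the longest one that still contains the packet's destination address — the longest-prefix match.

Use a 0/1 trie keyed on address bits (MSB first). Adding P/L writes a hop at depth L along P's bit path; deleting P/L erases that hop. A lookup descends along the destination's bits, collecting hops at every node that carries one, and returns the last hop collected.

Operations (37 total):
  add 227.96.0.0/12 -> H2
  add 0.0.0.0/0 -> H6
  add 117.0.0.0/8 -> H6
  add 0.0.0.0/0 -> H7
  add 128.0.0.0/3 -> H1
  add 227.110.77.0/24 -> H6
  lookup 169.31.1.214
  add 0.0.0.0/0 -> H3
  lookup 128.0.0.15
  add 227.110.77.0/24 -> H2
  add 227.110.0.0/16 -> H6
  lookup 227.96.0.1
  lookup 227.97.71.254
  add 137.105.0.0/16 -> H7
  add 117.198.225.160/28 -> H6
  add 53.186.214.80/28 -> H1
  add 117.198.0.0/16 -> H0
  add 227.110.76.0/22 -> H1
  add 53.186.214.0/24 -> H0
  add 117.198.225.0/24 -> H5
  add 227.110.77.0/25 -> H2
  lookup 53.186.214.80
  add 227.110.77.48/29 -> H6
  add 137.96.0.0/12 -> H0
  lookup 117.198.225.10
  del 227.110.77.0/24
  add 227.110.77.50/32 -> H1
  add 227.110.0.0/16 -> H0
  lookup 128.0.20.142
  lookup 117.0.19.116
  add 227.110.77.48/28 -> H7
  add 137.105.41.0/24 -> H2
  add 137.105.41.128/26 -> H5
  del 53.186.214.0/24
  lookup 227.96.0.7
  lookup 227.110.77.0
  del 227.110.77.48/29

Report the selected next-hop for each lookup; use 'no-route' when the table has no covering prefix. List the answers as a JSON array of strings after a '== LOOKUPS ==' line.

Apply in order:
  + 227.96.0.0/12 (H2) depth=12
  + 0.0.0.0/0 (H6) depth=0
  + 117.0.0.0/8 (H6) depth=8
  + 0.0.0.0/0 (H7) depth=0
  + 128.0.0.0/3 (H1) depth=3
  + 227.110.77.0/24 (H6) depth=24
  Q 169.31.1.214: descend 10 ; hops seen [H7] ; pick H7
  + 0.0.0.0/0 (H3) depth=0
  Q 128.0.0.15: descend 100 ; hops seen [H3,H1] ; pick H1
  + 227.110.77.0/24 (H2) depth=24
  + 227.110.0.0/16 (H6) depth=16
  Q 227.96.0.1: descend 111000110110 ; hops seen [H3,H2] ; pick H2
  Q 227.97.71.254: descend 111000110110 ; hops seen [H3,H2] ; pick H2
  + 137.105.0.0/16 (H7) depth=16
  + 117.198.225.160/28 (H6) depth=28
  + 53.186.214.80/28 (H1) depth=28
  + 117.198.0.0/16 (H0) depth=16
  + 227.110.76.0/22 (H1) depth=22
  + 53.186.214.0/24 (H0) depth=24
  + 117.198.225.0/24 (H5) depth=24
  + 227.110.77.0/25 (H2) depth=25
  Q 53.186.214.80: descend 0011010110111010110101100101 ; hops seen [H3,H0,H1] ; pick H1
  + 227.110.77.48/29 (H6) depth=29
  + 137.96.0.0/12 (H0) depth=12
  Q 117.198.225.10: descend 011101011100011011100001 ; hops seen [H3,H6,H0,H5] ; pick H5
  - 227.110.77.0/24 clear@24
  + 227.110.77.50/32 (H1) depth=32
  + 227.110.0.0/16 (H0) depth=16
  Q 128.0.20.142: descend 1000 ; hops seen [H3,H1] ; pick H1
  Q 117.0.19.116: descend 01110101 ; hops seen [H3,H6] ; pick H6
  + 227.110.77.48/28 (H7) depth=28
  + 137.105.41.0/24 (H2) depth=24
  + 137.105.41.128/26 (H5) depth=26
  - 53.186.214.0/24 clear@24
  Q 227.96.0.7: descend 111000110110 ; hops seen [H3,H2] ; pick H2
  Q 227.110.77.0: descend 11100011011011100100110100 ; hops seen [H3,H2,H0,H1,H2] ; pick H2
  - 227.110.77.48/29 clear@29

== LOOKUPS ==
["H7","H1","H2","H2","H1","H5","H1","H6","H2","H2"]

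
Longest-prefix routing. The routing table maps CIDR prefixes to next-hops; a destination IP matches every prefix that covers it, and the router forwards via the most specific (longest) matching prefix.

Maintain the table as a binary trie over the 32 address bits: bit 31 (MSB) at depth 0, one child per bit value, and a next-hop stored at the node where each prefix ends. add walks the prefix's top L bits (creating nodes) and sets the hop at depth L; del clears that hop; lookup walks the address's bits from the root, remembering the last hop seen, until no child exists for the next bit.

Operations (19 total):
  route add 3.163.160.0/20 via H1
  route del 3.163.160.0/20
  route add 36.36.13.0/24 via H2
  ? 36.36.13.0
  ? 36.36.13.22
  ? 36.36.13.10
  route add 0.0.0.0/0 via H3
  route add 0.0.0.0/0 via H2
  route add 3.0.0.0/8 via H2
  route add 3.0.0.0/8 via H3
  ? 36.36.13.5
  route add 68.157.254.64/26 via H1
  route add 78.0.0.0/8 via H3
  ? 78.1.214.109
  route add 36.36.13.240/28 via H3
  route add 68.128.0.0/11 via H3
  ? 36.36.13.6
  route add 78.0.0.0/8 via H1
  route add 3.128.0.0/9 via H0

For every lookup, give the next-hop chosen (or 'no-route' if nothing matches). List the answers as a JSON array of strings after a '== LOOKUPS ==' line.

Process each operation:
  + 3.163.160.0/20 (H1) depth=20
  - 3.163.160.0/20 clear@20
  + 36.36.13.0/24 (H2) depth=24
  Q 36.36.13.0: descend 001001000010010000001101 ; hops seen [H2] ; pick H2
  Q 36.36.13.22: descend 001001000010010000001101 ; hops seen [H2] ; pick H2
  Q 36.36.13.10: descend 001001000010010000001101 ; hops seen [H2] ; pick H2
  + 0.0.0.0/0 (H3) depth=0
  + 0.0.0.0/0 (H2) depth=0
  + 3.0.0.0/8 (H2) depth=8
  + 3.0.0.0/8 (H3) depth=8
  Q 36.36.13.5: descend 001001000010010000001101 ; hops seen [H2,H2] ; pick H2
  + 68.157.254.64/26 (H1) depth=26
  + 78.0.0.0/8 (H3) depth=8
  Q 78.1.214.109: descend 01001110 ; hops seen [H2,H3] ; pick H3
  + 36.36.13.240/28 (H3) depth=28
  + 68.128.0.0/11 (H3) depth=11
  Q 36.36.13.6: descend 001001000010010000001101 ; hops seen [H2,H2] ; pick H2
  + 78.0.0.0/8 (H1) depth=8
  + 3.128.0.0/9 (H0) depth=9

== LOOKUPS ==
["H2","H2","H2","H2","H3","H2"]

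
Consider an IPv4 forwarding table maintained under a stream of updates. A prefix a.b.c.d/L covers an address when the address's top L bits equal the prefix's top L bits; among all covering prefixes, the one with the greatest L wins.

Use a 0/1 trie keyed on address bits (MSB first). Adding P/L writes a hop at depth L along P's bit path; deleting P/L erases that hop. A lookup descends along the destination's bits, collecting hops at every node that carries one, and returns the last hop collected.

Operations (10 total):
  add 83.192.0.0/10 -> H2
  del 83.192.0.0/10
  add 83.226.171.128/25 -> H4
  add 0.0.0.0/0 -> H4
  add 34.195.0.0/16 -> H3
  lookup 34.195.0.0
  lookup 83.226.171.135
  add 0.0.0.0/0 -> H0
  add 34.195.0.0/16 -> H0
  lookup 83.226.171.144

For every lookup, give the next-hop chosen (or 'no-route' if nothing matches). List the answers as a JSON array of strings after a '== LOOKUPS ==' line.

Apply in order:
  add 83.192.0.0/10 -> H2 at depth 10
  - 83.192.0.0/10 clear@10
  add 83.226.171.128/25 -> H4 at depth 25
  add 0.0.0.0/0 -> H4 at depth 0
  add 34.195.0.0/16 -> H3 at depth 16
  ? 34.195.0.0  path d0:H4→d1:-→d2:-→d3:-→d4:-→d5:-→d6:-→d7:-→d8:-→d9:-→d10:-→d11:-→d12:-→d13:-→d14:-→d15:-→d16:H3  best=H3
  ? 83.226.171.135  path d0:H4→d1:-→d2:-→d3:-→d4:-→d5:-→d6:-→d7:-→d8:-→d9:-→d10:-→d11:-→d12:-→d13:-→d14:-→d15:-→d16:-→d17:-→d18:-→d19:-→d20:-→d21:-→d22:-→d23:-→d24:-→d25:H4  best=H4
  add 0.0.0.0/0 -> H0 at depth 0
  add 34.195.0.0/16 -> H0 at depth 16
  ? 83.226.171.144  path d0:H0→d1:-→d2:-→d3:-→d4:-→d5:-→d6:-→d7:-→d8:-→d9:-→d10:-→d11:-→d12:-→d13:-→d14:-→d15:-→d16:-→d17:-→d18:-→d19:-→d20:-→d21:-→d22:-→d23:-→d24:-→d25:H4  best=H4

== LOOKUPS ==
["H3","H4","H4"]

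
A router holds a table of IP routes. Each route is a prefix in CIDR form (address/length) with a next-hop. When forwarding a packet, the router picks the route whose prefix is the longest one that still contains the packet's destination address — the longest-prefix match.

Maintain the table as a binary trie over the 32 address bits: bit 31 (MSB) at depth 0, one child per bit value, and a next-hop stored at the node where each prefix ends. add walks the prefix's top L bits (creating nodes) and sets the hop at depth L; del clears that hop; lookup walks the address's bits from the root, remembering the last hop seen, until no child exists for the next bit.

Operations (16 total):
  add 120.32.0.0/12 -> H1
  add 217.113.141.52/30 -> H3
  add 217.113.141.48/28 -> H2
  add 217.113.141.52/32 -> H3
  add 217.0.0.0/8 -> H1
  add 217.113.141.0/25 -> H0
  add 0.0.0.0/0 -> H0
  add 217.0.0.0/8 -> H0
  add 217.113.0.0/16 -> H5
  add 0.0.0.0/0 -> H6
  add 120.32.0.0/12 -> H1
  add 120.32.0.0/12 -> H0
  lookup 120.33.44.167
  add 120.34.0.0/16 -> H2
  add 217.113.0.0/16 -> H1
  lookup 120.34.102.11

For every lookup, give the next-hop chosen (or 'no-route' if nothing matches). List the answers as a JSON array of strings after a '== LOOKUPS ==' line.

Process each operation:
  add 120.32.0.0/12 -> H1 at depth 12
  add 217.113.141.52/30 -> H3 at depth 30
  add 217.113.141.48/28 -> H2 at depth 28
  add 217.113.141.52/32 -> H3 at depth 32
  add 217.0.0.0/8 -> H1 at depth 8
  add 217.113.141.0/25 -> H0 at depth 25
  add 0.0.0.0/0 -> H0 at depth 0
  add 217.0.0.0/8 -> H0 at depth 8
  add 217.113.0.0/16 -> H5 at depth 16
  add 0.0.0.0/0 -> H6 at depth 0
  add 120.32.0.0/12 -> H1 at depth 12
  add 120.32.0.0/12 -> H0 at depth 12
  ? 120.33.44.167  path d0:H6→d1:-→d2:-→d3:-→d4:-→d5:-→d6:-→d7:-→d8:-→d9:-→d10:-→d11:-→d12:H0  best=H0
  add 120.34.0.0/16 -> H2 at depth 16
  add 217.113.0.0/16 -> H1 at depth 16
  ? 120.34.102.11  path d0:H6→d1:-→d2:-→d3:-→d4:-→d5:-→d6:-→d7:-→d8:-→d9:-→d10:-→d11:-→d12:H0→d13:-→d14:-→d15:-→d16:H2  best=H2

== LOOKUPS ==
["H0","H2"]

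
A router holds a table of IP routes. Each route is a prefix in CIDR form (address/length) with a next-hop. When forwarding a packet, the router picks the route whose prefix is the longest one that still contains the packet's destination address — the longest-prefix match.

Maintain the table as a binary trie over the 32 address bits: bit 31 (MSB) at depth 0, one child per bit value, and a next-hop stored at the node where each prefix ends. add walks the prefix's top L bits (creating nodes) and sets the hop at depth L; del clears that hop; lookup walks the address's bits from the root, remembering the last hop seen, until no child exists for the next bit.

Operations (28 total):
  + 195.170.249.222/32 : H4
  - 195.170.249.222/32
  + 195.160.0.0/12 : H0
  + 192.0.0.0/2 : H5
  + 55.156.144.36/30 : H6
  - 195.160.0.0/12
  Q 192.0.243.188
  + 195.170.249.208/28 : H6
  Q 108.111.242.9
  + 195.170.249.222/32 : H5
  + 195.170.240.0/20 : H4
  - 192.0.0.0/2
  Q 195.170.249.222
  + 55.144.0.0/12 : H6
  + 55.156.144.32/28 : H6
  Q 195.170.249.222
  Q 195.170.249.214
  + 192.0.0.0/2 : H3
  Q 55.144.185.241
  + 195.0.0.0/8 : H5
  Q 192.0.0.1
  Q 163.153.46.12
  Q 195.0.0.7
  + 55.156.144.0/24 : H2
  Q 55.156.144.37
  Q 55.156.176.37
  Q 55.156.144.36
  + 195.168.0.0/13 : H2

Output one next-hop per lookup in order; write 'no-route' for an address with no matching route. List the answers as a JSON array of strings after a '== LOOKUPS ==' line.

Process each operation:
  + 195.170.249.222/32 (H4) depth=32
  del 195.170.249.222/32 (clear depth 32)
  + 195.160.0.0/12 (H0) depth=12
  + 192.0.0.0/2 (H5) depth=2
  + 55.156.144.36/30 (H6) depth=30
  del 195.160.0.0/12 (clear depth 12)
  ? 192.0.243.188  path d0:-→d1:-→d2:H5→d3:-→d4:-→d5:-→d6:-  best=H5
  + 195.170.249.208/28 (H6) depth=28
  ? 108.111.242.9  path d0:-→d1:-  best=no-route
  + 195.170.249.222/32 (H5) depth=32
  + 195.170.240.0/20 (H4) depth=20
  del 192.0.0.0/2 (clear depth 2)
  ? 195.170.249.222  path d0:-→d1:-→d2:-→d3:-→d4:-→d5:-→d6:-→d7:-→d8:-→d9:-→d10:-→d11:-→d12:-→d13:-→d14:-→d15:-→d16:-→d17:-→d18:-→d19:-→d20:H4→d21:-→d22:-→d23:-→d24:-→d25:-→d26:-→d27:-→d28:H6→d29:-→d30:-→d31:-→d32:H5  best=H5
  + 55.144.0.0/12 (H6) depth=12
  + 55.156.144.32/28 (H6) depth=28
  ? 195.170.249.222  path d0:-→d1:-→d2:-→d3:-→d4:-→d5:-→d6:-→d7:-→d8:-→d9:-→d10:-→d11:-→d12:-→d13:-→d14:-→d15:-→d16:-→d17:-→d18:-→d19:-→d20:H4→d21:-→d22:-→d23:-→d24:-→d25:-→d26:-→d27:-→d28:H6→d29:-→d30:-→d31:-→d32:H5  best=H5
  ? 195.170.249.214  path d0:-→d1:-→d2:-→d3:-→d4:-→d5:-→d6:-→d7:-→d8:-→d9:-→d10:-→d11:-→d12:-→d13:-→d14:-→d15:-→d16:-→d17:-→d18:-→d19:-→d20:H4→d21:-→d22:-→d23:-→d24:-→d25:-→d26:-→d27:-→d28:H6  best=H6
  + 192.0.0.0/2 (H3) depth=2
  ? 55.144.185.241  path d0:-→d1:-→d2:-→d3:-→d4:-→d5:-→d6:-→d7:-→d8:-→d9:-→d10:-→d11:-→d12:H6  best=H6
  + 195.0.0.0/8 (H5) depth=8
  ? 192.0.0.1  path d0:-→d1:-→d2:H3→d3:-→d4:-→d5:-→d6:-  best=H3
  ? 163.153.46.12  path d0:-→d1:-  best=no-route
  ? 195.0.0.7  path d0:-→d1:-→d2:H3→d3:-→d4:-→d5:-→d6:-→d7:-→d8:H5  best=H5
  + 55.156.144.0/24 (H2) depth=24
  ? 55.156.144.37  path d0:-→d1:-→d2:-→d3:-→d4:-→d5:-→d6:-→d7:-→d8:-→d9:-→d10:-→d11:-→d12:H6→d13:-→d14:-→d15:-→d16:-→d17:-→d18:-→d19:-→d20:-→d21:-→d22:-→d23:-→d24:H2→d25:-→d26:-→d27:-→d28:H6→d29:-→d30:H6  best=H6
  ? 55.156.176.37  path d0:-→d1:-→d2:-→d3:-→d4:-→d5:-→d6:-→d7:-→d8:-→d9:-→d10:-→d11:-→d12:H6→d13:-→d14:-→d15:-→d16:-→d17:-→d18:-  best=H6
  ? 55.156.144.36  path d0:-→d1:-→d2:-→d3:-→d4:-→d5:-→d6:-→d7:-→d8:-→d9:-→d10:-→d11:-→d12:H6→d13:-→d14:-→d15:-→d16:-→d17:-→d18:-→d19:-→d20:-→d21:-→d22:-→d23:-→d24:H2→d25:-→d26:-→d27:-→d28:H6→d29:-→d30:H6  best=H6
  + 195.168.0.0/13 (H2) depth=13

== LOOKUPS ==
["H5","no-route","H5","H5","H6","H6","H3","no-route","H5","H6","H6","H6"]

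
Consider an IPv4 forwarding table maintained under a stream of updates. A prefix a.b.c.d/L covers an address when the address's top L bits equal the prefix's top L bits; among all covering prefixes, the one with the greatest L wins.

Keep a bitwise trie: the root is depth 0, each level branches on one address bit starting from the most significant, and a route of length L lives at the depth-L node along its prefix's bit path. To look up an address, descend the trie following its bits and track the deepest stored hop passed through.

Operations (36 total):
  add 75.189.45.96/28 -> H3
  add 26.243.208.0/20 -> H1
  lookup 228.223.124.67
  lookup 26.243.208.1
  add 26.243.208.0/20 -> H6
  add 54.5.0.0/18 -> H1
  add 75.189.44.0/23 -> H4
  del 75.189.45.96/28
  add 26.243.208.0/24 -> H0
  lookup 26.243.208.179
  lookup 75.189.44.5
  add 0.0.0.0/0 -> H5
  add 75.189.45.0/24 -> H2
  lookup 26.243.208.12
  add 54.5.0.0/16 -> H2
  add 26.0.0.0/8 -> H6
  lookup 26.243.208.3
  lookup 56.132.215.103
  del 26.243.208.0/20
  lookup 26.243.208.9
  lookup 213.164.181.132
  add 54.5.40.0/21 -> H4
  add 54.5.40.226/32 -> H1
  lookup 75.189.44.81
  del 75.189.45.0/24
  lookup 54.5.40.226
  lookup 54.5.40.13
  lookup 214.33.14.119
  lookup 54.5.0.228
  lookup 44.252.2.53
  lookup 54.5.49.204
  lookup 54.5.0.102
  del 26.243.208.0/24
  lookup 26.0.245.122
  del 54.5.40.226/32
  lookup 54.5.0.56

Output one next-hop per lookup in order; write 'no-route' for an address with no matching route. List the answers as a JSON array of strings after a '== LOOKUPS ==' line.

Process each operation:
  + 75.189.45.96/28 (H3) depth=28
  + 26.243.208.0/20 (H1) depth=20
  Q 228.223.124.67: descend ε ; hops seen [∅] ; pick no-route
  Q 26.243.208.1: descend 00011010111100111101 ; hops seen [H1] ; pick H1
  + 26.243.208.0/20 (H6) depth=20
  + 54.5.0.0/18 (H1) depth=18
  + 75.189.44.0/23 (H4) depth=23
  del 75.189.45.96/28 (clear depth 28)
  + 26.243.208.0/24 (H0) depth=24
  Q 26.243.208.179: descend 000110101111001111010000 ; hops seen [H6,H0] ; pick H0
  Q 75.189.44.5: descend 01001011101111010010110 ; hops seen [H4] ; pick H4
  + 0.0.0.0/0 (H5) depth=0
  + 75.189.45.0/24 (H2) depth=24
  Q 26.243.208.12: descend 000110101111001111010000 ; hops seen [H5,H6,H0] ; pick H0
  + 54.5.0.0/16 (H2) depth=16
  + 26.0.0.0/8 (H6) depth=8
  Q 26.243.208.3: descend 000110101111001111010000 ; hops seen [H5,H6,H6,H0] ; pick H0
  Q 56.132.215.103: descend 0011 ; hops seen [H5] ; pick H5
  del 26.243.208.0/20 (clear depth 20)
  Q 26.243.208.9: descend 000110101111001111010000 ; hops seen [H5,H6,H0] ; pick H0
  Q 213.164.181.132: descend ε ; hops seen [H5] ; pick H5
  + 54.5.40.0/21 (H4) depth=21
  + 54.5.40.226/32 (H1) depth=32
  Q 75.189.44.81: descend 01001011101111010010110 ; hops seen [H5,H4] ; pick H4
  del 75.189.45.0/24 (clear depth 24)
  Q 54.5.40.226: descend 00110110000001010010100011100010 ; hops seen [H5,H2,H1,H4,H1] ; pick H1
  Q 54.5.40.13: descend 001101100000010100101000 ; hops seen [H5,H2,H1,H4] ; pick H4
  Q 214.33.14.119: descend ε ; hops seen [H5] ; pick H5
  Q 54.5.0.228: descend 001101100000010100 ; hops seen [H5,H2,H1] ; pick H1
  Q 44.252.2.53: descend 001 ; hops seen [H5] ; pick H5
  Q 54.5.49.204: descend 0011011000000101001 ; hops seen [H5,H2,H1] ; pick H1
  Q 54.5.0.102: descend 001101100000010100 ; hops seen [H5,H2,H1] ; pick H1
  del 26.243.208.0/24 (clear depth 24)
  Q 26.0.245.122: descend 00011010 ; hops seen [H5,H6] ; pick H6
  del 54.5.40.226/32 (clear depth 32)
  Q 54.5.0.56: descend 001101100000010100 ; hops seen [H5,H2,H1] ; pick H1

== LOOKUPS ==
["no-route","H1","H0","H4","H0","H0","H5","H0","H5","H4","H1","H4","H5","H1","H5","H1","H1","H6","H1"]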